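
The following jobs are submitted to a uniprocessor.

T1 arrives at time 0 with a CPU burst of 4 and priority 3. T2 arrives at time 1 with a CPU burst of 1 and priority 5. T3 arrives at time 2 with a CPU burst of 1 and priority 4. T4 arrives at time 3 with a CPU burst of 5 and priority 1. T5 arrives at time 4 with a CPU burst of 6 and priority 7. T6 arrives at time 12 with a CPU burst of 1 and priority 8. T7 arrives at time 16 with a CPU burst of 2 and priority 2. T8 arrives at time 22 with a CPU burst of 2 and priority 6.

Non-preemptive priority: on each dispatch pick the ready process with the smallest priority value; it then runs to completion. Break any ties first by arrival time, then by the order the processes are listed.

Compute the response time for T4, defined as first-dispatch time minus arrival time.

1

Schedule: | T1 0-4 | T4 4-9 | T3 9-10 | T2 10-11 | T5 11-17 | T7 17-19 | T6 19-20 | idle 20-22 | T8 22-24 |
Completion: T1=4  T2=11  T3=10  T4=9  T5=17  T6=20  T7=19  T8=24
Response(T4) = first start − arrival = 4 − 3 = 1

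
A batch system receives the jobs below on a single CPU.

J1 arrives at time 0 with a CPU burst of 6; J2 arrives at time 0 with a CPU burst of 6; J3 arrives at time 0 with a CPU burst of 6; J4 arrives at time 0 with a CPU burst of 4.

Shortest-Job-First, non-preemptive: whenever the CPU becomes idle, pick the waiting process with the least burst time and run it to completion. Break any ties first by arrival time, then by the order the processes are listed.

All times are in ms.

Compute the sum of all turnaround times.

52

Schedule: | J4 0-4 | J1 4-10 | J2 10-16 | J3 16-22 |
Completion: J1=10  J2=16  J3=22  J4=4
Turnaround (C−A): J1=10  J2=16  J3=22  J4=4
Turnaround = completion − arrival: J1=10, J2=16, J3=22, J4=4
Total turnaround = 10 + 16 + 22 + 4 = 52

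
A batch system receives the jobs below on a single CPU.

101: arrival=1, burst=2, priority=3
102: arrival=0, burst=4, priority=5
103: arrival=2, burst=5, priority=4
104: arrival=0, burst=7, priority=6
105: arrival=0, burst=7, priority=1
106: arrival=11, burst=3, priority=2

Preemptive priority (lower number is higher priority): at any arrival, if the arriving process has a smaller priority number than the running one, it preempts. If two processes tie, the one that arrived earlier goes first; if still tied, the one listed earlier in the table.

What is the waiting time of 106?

0

Schedule: | 105 0-7 | 101 7-9 | 103 9-11 | 106 11-14 | 103 14-17 | 102 17-21 | 104 21-28 |
Completion: 101=9  102=21  103=17  104=28  105=7  106=14
Turnaround (C−A): 101=8  102=21  103=15  104=28  105=7  106=3
Waiting(106) = turnaround − burst = 3 − 3 = 0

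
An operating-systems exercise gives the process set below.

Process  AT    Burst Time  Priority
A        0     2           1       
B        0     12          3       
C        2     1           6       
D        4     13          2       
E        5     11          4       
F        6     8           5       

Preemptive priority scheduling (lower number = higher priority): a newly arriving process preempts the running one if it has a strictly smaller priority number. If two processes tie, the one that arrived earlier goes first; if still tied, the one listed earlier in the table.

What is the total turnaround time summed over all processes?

Schedule: | A 0-2 | B 2-4 | D 4-17 | B 17-27 | E 27-38 | F 38-46 | C 46-47 |
Completion: A=2  B=27  C=47  D=17  E=38  F=46
Turnaround (C−A): A=2  B=27  C=45  D=13  E=33  F=40
Turnaround = completion − arrival: A=2, B=27, C=45, D=13, E=33, F=40
Total turnaround = 2 + 27 + 45 + 13 + 33 + 40 = 160

160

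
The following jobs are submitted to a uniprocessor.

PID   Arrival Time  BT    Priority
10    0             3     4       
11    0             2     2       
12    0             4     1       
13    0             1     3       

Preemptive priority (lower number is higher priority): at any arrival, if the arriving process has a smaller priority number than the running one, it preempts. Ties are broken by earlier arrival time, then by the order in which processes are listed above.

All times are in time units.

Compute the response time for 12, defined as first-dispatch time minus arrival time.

0

Gantt: | 12 0-4 | 11 4-6 | 13 6-7 | 10 7-10 |
Completion: 10=10  11=6  12=4  13=7
Turnaround (C−A): 10=10  11=6  12=4  13=7
Response(12) = first start − arrival = 0 − 0 = 0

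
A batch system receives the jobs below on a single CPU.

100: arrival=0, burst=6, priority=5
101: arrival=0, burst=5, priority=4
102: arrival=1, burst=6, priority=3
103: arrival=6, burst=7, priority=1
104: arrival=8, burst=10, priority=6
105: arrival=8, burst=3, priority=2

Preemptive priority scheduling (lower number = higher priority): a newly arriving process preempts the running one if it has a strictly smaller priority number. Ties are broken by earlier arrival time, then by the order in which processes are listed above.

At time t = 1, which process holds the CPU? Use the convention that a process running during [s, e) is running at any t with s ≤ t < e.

Schedule: | 101 0-1 | 102 1-6 | 103 6-13 | 105 13-16 | 102 16-17 | 101 17-21 | 100 21-27 | 104 27-37 |
Completion: 100=27  101=21  102=17  103=13  104=37  105=16

102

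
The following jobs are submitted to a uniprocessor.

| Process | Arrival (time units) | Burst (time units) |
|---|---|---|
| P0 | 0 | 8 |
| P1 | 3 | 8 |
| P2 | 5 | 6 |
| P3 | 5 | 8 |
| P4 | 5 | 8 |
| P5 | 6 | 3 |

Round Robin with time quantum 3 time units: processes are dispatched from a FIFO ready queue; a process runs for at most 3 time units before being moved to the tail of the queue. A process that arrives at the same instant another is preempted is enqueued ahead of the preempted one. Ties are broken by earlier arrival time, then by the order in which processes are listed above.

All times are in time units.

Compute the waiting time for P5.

12

Timeline: | P0 0-3 | P1 3-6 | P0 6-9 | P2 9-12 | P3 12-15 | P4 15-18 | P5 18-21 | P1 21-24 | P0 24-26 | P2 26-29 | P3 29-32 | P4 32-35 | P1 35-37 | P3 37-39 | P4 39-41 |
Completion: P0=26  P1=37  P2=29  P3=39  P4=41  P5=21
Waiting(P5) = turnaround − burst = 15 − 3 = 12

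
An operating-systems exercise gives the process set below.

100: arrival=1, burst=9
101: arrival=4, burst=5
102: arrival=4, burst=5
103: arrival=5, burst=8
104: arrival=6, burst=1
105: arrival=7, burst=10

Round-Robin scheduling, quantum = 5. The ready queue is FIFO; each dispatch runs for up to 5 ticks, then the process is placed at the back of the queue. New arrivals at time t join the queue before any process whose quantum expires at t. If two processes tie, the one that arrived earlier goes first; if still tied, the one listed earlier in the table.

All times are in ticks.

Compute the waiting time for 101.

2

Schedule: | idle 0-1 | 100 1-6 | 101 6-11 | 102 11-16 | 103 16-21 | 104 21-22 | 100 22-26 | 105 26-31 | 103 31-34 | 105 34-39 |
Completion: 100=26  101=11  102=16  103=34  104=22  105=39
Waiting(101) = turnaround − burst = 7 − 5 = 2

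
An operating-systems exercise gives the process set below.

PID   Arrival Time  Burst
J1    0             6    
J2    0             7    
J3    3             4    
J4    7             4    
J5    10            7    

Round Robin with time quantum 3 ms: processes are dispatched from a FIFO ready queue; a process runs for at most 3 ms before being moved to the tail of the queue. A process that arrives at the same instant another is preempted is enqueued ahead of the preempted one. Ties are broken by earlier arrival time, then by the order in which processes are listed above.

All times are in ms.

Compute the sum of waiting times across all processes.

Gantt: | J1 0-3 | J2 3-6 | J3 6-9 | J1 9-12 | J2 12-15 | J4 15-18 | J3 18-19 | J5 19-22 | J2 22-23 | J4 23-24 | J5 24-28 |
Completion: J1=12  J2=23  J3=19  J4=24  J5=28
Waiting = turnaround − burst: J1=6, J2=16, J3=12, J4=13, J5=11
Total waiting = 6 + 16 + 12 + 13 + 11 = 58

58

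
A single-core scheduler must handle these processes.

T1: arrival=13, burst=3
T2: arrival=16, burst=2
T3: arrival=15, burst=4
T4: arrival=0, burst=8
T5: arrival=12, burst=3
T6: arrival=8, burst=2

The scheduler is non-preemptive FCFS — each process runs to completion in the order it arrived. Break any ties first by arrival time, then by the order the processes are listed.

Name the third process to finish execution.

T5

Schedule: | T4 0-8 | T6 8-10 | idle 10-12 | T5 12-15 | T1 15-18 | T3 18-22 | T2 22-24 |
Completion: T1=18  T2=24  T3=22  T4=8  T5=15  T6=10
Finish order: T4 → T6 → T5 → T1 → T3 → T2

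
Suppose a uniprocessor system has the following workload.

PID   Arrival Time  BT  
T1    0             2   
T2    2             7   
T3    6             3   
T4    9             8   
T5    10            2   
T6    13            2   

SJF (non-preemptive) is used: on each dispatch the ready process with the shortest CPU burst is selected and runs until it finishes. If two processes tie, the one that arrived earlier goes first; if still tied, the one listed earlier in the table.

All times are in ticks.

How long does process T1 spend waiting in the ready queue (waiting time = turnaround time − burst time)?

Timeline: | T1 0-2 | T2 2-9 | T3 9-12 | T5 12-14 | T6 14-16 | T4 16-24 |
Completion: T1=2  T2=9  T3=12  T4=24  T5=14  T6=16
Turnaround (C−A): T1=2  T2=7  T3=6  T4=15  T5=4  T6=3
Waiting(T1) = turnaround − burst = 2 − 2 = 0

0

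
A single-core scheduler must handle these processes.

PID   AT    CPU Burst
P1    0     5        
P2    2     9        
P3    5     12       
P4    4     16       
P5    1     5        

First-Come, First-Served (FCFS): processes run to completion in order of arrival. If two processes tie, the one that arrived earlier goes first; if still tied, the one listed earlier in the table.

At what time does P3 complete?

Schedule: | P1 0-5 | P5 5-10 | P2 10-19 | P4 19-35 | P3 35-47 |
Completion: P1=5  P2=19  P3=47  P4=35  P5=10

47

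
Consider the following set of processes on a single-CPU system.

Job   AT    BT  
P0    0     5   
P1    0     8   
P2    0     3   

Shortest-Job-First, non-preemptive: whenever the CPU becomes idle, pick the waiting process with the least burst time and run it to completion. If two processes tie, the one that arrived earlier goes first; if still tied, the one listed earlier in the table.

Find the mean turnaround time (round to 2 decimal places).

9.00

Gantt: | P2 0-3 | P0 3-8 | P1 8-16 |
Completion: P0=8  P1=16  P2=3
Turnaround (C−A): P0=8  P1=16  P2=3
Turnaround times: P0=8, P1=16, P2=3
Average turnaround = (8+16+3) / 3 = 27/3 = 9.00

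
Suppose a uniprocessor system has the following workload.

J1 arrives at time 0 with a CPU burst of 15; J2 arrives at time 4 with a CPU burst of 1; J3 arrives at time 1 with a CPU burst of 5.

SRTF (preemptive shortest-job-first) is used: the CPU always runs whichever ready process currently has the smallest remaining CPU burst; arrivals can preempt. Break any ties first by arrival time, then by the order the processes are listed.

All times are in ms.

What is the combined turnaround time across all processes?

Timeline: | J1 0-1 | J3 1-4 | J2 4-5 | J3 5-7 | J1 7-21 |
Completion: J1=21  J2=5  J3=7
Turnaround (C−A): J1=21  J2=1  J3=6
Turnaround = completion − arrival: J1=21, J2=1, J3=6
Total turnaround = 21 + 1 + 6 = 28

28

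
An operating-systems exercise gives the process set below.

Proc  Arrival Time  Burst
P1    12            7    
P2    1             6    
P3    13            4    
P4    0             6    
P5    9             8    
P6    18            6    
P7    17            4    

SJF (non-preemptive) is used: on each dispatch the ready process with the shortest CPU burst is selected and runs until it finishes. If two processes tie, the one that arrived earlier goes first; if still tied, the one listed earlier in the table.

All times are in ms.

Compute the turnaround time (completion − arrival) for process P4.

6

Gantt: | P4 0-6 | P2 6-12 | P1 12-19 | P3 19-23 | P7 23-27 | P6 27-33 | P5 33-41 |
Completion: P1=19  P2=12  P3=23  P4=6  P5=41  P6=33  P7=27
Turnaround(P4) = completion − arrival = 6 − 0 = 6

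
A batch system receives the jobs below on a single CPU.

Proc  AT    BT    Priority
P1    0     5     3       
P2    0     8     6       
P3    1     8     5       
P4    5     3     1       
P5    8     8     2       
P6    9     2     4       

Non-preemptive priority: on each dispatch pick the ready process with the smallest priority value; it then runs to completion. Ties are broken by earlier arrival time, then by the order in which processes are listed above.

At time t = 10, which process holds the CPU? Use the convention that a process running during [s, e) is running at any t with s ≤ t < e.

Gantt: | P1 0-5 | P4 5-8 | P5 8-16 | P6 16-18 | P3 18-26 | P2 26-34 |
Completion: P1=5  P2=34  P3=26  P4=8  P5=16  P6=18
Turnaround (C−A): P1=5  P2=34  P3=25  P4=3  P5=8  P6=9

P5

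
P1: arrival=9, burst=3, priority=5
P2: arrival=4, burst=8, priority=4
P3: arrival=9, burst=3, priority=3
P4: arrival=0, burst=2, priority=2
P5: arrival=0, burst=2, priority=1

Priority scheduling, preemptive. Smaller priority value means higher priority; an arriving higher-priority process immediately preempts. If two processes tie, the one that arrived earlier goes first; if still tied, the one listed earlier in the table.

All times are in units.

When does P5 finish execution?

Timeline: | P5 0-2 | P4 2-4 | P2 4-9 | P3 9-12 | P2 12-15 | P1 15-18 |
Completion: P1=18  P2=15  P3=12  P4=4  P5=2
Turnaround (C−A): P1=9  P2=11  P3=3  P4=4  P5=2

2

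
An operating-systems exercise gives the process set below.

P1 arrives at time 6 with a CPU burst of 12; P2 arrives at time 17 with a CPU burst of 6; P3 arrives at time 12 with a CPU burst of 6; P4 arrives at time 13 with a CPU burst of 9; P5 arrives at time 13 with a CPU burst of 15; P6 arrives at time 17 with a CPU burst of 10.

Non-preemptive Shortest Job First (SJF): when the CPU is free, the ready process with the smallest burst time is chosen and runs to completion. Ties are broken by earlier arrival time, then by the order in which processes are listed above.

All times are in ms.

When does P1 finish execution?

18

Timeline: | idle 0-6 | P1 6-18 | P3 18-24 | P2 24-30 | P4 30-39 | P6 39-49 | P5 49-64 |
Completion: P1=18  P2=30  P3=24  P4=39  P5=64  P6=49
Turnaround (C−A): P1=12  P2=13  P3=12  P4=26  P5=51  P6=32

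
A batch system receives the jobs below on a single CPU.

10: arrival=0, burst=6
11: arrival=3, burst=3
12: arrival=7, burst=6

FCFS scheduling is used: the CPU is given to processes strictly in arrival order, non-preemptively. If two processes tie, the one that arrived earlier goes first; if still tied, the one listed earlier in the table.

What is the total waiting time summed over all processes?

5

Schedule: | 10 0-6 | 11 6-9 | 12 9-15 |
Completion: 10=6  11=9  12=15
Waiting = turnaround − burst: 10=0, 11=3, 12=2
Total waiting = 0 + 3 + 2 = 5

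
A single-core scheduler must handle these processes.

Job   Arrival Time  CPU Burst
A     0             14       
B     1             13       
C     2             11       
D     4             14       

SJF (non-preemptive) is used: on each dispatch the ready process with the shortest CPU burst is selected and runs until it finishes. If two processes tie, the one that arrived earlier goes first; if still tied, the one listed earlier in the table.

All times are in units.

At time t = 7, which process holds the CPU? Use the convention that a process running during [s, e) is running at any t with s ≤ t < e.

Schedule: | A 0-14 | C 14-25 | B 25-38 | D 38-52 |
Completion: A=14  B=38  C=25  D=52

A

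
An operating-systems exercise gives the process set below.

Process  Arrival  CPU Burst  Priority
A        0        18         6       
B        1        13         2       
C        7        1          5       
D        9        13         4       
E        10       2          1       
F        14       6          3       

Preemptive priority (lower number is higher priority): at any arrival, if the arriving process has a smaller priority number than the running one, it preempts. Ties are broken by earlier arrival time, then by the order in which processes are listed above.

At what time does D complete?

35

Schedule: | A 0-1 | B 1-10 | E 10-12 | B 12-16 | F 16-22 | D 22-35 | C 35-36 | A 36-53 |
Completion: A=53  B=16  C=36  D=35  E=12  F=22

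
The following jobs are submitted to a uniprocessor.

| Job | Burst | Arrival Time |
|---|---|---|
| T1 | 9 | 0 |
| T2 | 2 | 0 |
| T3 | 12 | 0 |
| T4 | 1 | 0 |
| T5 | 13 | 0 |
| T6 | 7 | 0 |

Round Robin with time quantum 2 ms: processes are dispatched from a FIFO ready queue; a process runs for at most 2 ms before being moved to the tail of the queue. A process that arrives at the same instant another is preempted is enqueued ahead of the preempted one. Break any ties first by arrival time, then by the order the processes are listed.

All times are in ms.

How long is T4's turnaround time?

Gantt: | T1 0-2 | T2 2-4 | T3 4-6 | T4 6-7 | T5 7-9 | T6 9-11 | T1 11-13 | T3 13-15 | T5 15-17 | T6 17-19 | T1 19-21 | T3 21-23 | T5 23-25 | T6 25-27 | T1 27-29 | T3 29-31 | T5 31-33 | T6 33-34 | T1 34-35 | T3 35-37 | T5 37-39 | T3 39-41 | T5 41-44 |
Completion: T1=35  T2=4  T3=41  T4=7  T5=44  T6=34
Turnaround (C−A): T1=35  T2=4  T3=41  T4=7  T5=44  T6=34
Turnaround(T4) = completion − arrival = 7 − 0 = 7

7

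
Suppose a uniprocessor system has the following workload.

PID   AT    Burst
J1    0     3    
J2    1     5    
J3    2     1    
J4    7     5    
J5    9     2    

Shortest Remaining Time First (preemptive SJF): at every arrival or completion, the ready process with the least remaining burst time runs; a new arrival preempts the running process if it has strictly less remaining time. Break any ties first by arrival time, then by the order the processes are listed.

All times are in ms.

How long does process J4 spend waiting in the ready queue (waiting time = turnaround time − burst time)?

4

Gantt: | J1 0-3 | J3 3-4 | J2 4-9 | J5 9-11 | J4 11-16 |
Completion: J1=3  J2=9  J3=4  J4=16  J5=11
Waiting(J4) = turnaround − burst = 9 − 5 = 4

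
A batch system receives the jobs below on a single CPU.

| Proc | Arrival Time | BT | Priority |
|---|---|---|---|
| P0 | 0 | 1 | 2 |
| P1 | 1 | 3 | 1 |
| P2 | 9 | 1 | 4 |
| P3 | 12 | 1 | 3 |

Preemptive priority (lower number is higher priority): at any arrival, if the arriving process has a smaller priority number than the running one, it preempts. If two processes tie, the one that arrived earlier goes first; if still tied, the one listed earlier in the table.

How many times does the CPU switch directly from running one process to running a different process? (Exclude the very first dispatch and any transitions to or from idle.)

Timeline: | P0 0-1 | P1 1-4 | idle 4-9 | P2 9-10 | idle 10-12 | P3 12-13 |
Completion: P0=1  P1=4  P2=10  P3=13
Turnaround (C−A): P0=1  P1=3  P2=1  P3=1

1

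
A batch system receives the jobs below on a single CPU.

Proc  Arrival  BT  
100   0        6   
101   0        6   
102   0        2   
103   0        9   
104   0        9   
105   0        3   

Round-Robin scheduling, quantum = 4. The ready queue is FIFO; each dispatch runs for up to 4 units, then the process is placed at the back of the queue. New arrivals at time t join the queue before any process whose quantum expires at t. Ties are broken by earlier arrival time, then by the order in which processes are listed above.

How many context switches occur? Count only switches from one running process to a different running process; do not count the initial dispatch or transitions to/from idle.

11

Gantt: | 100 0-4 | 101 4-8 | 102 8-10 | 103 10-14 | 104 14-18 | 105 18-21 | 100 21-23 | 101 23-25 | 103 25-29 | 104 29-33 | 103 33-34 | 104 34-35 |
Completion: 100=23  101=25  102=10  103=34  104=35  105=21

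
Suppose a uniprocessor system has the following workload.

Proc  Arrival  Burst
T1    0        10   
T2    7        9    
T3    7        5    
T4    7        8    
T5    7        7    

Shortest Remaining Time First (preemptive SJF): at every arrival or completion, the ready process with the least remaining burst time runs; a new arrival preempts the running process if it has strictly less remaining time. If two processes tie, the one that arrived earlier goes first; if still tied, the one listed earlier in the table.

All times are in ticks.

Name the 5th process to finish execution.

T2

Schedule: | T1 0-10 | T3 10-15 | T5 15-22 | T4 22-30 | T2 30-39 |
Completion: T1=10  T2=39  T3=15  T4=30  T5=22
Finish order: T1 → T3 → T5 → T4 → T2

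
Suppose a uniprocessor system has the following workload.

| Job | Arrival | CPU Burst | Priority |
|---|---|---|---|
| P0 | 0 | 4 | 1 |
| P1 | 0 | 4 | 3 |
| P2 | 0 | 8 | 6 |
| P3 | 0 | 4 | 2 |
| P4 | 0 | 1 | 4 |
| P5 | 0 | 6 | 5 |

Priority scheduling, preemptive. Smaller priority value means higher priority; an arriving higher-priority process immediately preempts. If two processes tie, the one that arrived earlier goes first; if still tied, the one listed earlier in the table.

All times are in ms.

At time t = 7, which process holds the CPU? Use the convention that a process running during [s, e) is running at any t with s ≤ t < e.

P3

Schedule: | P0 0-4 | P3 4-8 | P1 8-12 | P4 12-13 | P5 13-19 | P2 19-27 |
Completion: P0=4  P1=12  P2=27  P3=8  P4=13  P5=19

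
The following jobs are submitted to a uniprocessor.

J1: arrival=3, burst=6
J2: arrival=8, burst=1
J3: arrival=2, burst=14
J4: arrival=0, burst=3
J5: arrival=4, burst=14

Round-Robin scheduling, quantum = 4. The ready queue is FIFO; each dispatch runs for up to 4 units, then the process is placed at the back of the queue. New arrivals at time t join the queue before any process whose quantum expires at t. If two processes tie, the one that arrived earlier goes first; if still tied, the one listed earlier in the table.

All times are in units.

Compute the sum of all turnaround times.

102

Timeline: | J4 0-3 | J3 3-7 | J1 7-11 | J5 11-15 | J3 15-19 | J2 19-20 | J1 20-22 | J5 22-26 | J3 26-30 | J5 30-34 | J3 34-36 | J5 36-38 |
Completion: J1=22  J2=20  J3=36  J4=3  J5=38
Turnaround (C−A): J1=19  J2=12  J3=34  J4=3  J5=34
Turnaround = completion − arrival: J1=19, J2=12, J3=34, J4=3, J5=34
Total turnaround = 19 + 12 + 34 + 3 + 34 = 102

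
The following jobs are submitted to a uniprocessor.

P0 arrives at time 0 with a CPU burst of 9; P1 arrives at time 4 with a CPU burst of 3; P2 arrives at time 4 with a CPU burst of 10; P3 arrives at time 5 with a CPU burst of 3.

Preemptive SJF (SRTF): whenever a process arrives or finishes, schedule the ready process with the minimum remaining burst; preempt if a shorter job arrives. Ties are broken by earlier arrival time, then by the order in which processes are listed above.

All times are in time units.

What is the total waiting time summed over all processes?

19

Schedule: | P0 0-4 | P1 4-7 | P3 7-10 | P0 10-15 | P2 15-25 |
Completion: P0=15  P1=7  P2=25  P3=10
Waiting = turnaround − burst: P0=6, P1=0, P2=11, P3=2
Total waiting = 6 + 0 + 11 + 2 = 19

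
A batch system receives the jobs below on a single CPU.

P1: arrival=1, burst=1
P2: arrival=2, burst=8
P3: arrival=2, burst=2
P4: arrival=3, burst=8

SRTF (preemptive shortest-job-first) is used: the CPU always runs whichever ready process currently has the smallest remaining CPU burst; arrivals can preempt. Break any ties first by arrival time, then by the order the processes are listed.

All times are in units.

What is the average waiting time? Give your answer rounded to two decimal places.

2.75

Schedule: | idle 0-1 | P1 1-2 | P3 2-4 | P2 4-12 | P4 12-20 |
Completion: P1=2  P2=12  P3=4  P4=20
Waiting times: P1=0, P2=2, P3=0, P4=9
Average waiting = (0+2+0+9) / 4 = 11/4 = 2.75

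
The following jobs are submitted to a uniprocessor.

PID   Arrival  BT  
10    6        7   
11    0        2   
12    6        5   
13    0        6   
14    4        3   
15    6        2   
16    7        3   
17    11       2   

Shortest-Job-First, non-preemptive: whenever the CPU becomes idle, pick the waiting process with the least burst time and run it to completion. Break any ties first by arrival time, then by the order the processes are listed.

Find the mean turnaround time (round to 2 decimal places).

Schedule: | 11 0-2 | 13 2-8 | 15 8-10 | 14 10-13 | 17 13-15 | 16 15-18 | 12 18-23 | 10 23-30 |
Completion: 10=30  11=2  12=23  13=8  14=13  15=10  16=18  17=15
Turnaround (C−A): 10=24  11=2  12=17  13=8  14=9  15=4  16=11  17=4
Turnaround times: 10=24, 11=2, 12=17, 13=8, 14=9, 15=4, 16=11, 17=4
Average turnaround = (24+2+17+8+9+4+11+4) / 8 = 79/8 = 9.88

9.88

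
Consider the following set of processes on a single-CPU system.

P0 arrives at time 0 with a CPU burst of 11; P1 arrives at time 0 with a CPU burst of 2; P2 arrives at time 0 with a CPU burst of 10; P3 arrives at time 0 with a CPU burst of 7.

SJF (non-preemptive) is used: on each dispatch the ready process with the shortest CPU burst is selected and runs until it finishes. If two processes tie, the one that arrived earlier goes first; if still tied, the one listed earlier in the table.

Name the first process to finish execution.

P1

Timeline: | P1 0-2 | P3 2-9 | P2 9-19 | P0 19-30 |
Completion: P0=30  P1=2  P2=19  P3=9
Finish order: P1 → P3 → P2 → P0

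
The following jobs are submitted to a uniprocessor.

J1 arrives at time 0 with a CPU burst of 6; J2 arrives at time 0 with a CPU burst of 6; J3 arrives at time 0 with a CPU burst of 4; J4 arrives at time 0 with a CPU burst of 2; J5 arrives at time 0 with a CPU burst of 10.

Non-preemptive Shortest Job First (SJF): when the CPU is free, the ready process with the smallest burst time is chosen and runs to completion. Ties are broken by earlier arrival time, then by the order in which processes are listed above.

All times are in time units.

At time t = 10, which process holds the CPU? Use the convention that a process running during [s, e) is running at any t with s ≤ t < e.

Schedule: | J4 0-2 | J3 2-6 | J1 6-12 | J2 12-18 | J5 18-28 |
Completion: J1=12  J2=18  J3=6  J4=2  J5=28
Turnaround (C−A): J1=12  J2=18  J3=6  J4=2  J5=28

J1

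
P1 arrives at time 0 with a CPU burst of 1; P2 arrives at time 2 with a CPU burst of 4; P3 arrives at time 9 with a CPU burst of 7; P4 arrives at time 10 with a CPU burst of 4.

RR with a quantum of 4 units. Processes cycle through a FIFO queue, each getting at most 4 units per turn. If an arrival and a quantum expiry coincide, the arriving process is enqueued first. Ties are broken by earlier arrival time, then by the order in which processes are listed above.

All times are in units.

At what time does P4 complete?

Schedule: | P1 0-1 | idle 1-2 | P2 2-6 | idle 6-9 | P3 9-13 | P4 13-17 | P3 17-20 |
Completion: P1=1  P2=6  P3=20  P4=17
Turnaround (C−A): P1=1  P2=4  P3=11  P4=7

17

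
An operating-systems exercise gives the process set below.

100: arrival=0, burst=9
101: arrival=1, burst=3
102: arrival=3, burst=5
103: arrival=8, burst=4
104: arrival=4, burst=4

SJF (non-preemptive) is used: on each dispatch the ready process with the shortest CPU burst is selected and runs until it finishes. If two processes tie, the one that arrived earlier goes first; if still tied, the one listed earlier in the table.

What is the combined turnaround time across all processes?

66

Timeline: | 100 0-9 | 101 9-12 | 104 12-16 | 103 16-20 | 102 20-25 |
Completion: 100=9  101=12  102=25  103=20  104=16
Turnaround = completion − arrival: 100=9, 101=11, 102=22, 103=12, 104=12
Total turnaround = 9 + 11 + 22 + 12 + 12 = 66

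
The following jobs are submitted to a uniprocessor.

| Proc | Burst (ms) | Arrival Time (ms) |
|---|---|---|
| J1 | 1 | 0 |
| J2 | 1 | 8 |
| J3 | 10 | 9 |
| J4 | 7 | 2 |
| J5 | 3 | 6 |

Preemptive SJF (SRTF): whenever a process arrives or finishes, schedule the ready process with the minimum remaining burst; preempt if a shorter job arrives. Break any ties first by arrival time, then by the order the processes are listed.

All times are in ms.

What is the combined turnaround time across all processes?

31

Schedule: | J1 0-1 | idle 1-2 | J4 2-9 | J2 9-10 | J5 10-13 | J3 13-23 |
Completion: J1=1  J2=10  J3=23  J4=9  J5=13
Turnaround = completion − arrival: J1=1, J2=2, J3=14, J4=7, J5=7
Total turnaround = 1 + 2 + 14 + 7 + 7 = 31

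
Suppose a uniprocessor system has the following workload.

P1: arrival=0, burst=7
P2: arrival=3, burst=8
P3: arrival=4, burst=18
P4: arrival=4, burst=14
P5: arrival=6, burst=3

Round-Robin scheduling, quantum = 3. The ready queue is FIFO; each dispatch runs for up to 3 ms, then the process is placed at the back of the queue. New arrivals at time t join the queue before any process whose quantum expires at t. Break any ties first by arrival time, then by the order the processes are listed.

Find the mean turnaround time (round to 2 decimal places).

Schedule: | P1 0-3 | P2 3-6 | P1 6-9 | P3 9-12 | P4 12-15 | P5 15-18 | P2 18-21 | P1 21-22 | P3 22-25 | P4 25-28 | P2 28-30 | P3 30-33 | P4 33-36 | P3 36-39 | P4 39-42 | P3 42-45 | P4 45-47 | P3 47-50 |
Completion: P1=22  P2=30  P3=50  P4=47  P5=18
Turnaround (C−A): P1=22  P2=27  P3=46  P4=43  P5=12
Turnaround times: P1=22, P2=27, P3=46, P4=43, P5=12
Average turnaround = (22+27+46+43+12) / 5 = 150/5 = 30.00

30.00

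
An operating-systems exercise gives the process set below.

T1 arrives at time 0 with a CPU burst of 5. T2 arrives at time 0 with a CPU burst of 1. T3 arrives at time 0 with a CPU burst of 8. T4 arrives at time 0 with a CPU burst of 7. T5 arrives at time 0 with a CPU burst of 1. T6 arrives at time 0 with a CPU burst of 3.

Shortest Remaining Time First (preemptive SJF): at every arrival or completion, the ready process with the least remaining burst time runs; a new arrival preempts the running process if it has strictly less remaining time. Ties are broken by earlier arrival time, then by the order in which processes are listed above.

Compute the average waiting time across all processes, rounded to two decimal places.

5.83

Schedule: | T2 0-1 | T5 1-2 | T6 2-5 | T1 5-10 | T4 10-17 | T3 17-25 |
Completion: T1=10  T2=1  T3=25  T4=17  T5=2  T6=5
Turnaround (C−A): T1=10  T2=1  T3=25  T4=17  T5=2  T6=5
Waiting times: T1=5, T2=0, T3=17, T4=10, T5=1, T6=2
Average waiting = (5+0+17+10+1+2) / 6 = 35/6 = 5.83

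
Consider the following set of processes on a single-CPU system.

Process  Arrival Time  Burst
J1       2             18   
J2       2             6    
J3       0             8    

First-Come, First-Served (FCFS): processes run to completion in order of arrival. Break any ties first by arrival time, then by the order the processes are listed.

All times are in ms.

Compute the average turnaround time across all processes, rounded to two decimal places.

20.67

Gantt: | J3 0-8 | J1 8-26 | J2 26-32 |
Completion: J1=26  J2=32  J3=8
Turnaround (C−A): J1=24  J2=30  J3=8
Turnaround times: J1=24, J2=30, J3=8
Average turnaround = (24+30+8) / 3 = 62/3 = 20.67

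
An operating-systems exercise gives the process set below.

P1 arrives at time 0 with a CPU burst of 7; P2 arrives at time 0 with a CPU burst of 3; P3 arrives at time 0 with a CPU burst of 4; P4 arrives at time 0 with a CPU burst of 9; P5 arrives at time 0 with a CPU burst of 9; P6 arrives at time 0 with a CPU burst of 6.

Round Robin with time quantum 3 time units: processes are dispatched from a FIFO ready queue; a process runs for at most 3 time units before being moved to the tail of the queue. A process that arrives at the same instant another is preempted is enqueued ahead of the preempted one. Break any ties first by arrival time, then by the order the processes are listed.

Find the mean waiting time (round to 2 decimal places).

21.00

Gantt: | P1 0-3 | P2 3-6 | P3 6-9 | P4 9-12 | P5 12-15 | P6 15-18 | P1 18-21 | P3 21-22 | P4 22-25 | P5 25-28 | P6 28-31 | P1 31-32 | P4 32-35 | P5 35-38 |
Completion: P1=32  P2=6  P3=22  P4=35  P5=38  P6=31
Waiting times: P1=25, P2=3, P3=18, P4=26, P5=29, P6=25
Average waiting = (25+3+18+26+29+25) / 6 = 126/6 = 21.00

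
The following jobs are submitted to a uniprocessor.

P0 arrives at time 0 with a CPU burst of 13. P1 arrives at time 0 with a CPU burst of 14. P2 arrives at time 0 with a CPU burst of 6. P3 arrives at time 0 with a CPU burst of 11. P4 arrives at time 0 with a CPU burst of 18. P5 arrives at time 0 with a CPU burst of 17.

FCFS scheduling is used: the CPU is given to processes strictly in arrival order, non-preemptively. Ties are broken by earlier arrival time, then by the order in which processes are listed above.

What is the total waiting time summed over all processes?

179

Timeline: | P0 0-13 | P1 13-27 | P2 27-33 | P3 33-44 | P4 44-62 | P5 62-79 |
Completion: P0=13  P1=27  P2=33  P3=44  P4=62  P5=79
Waiting = turnaround − burst: P0=0, P1=13, P2=27, P3=33, P4=44, P5=62
Total waiting = 0 + 13 + 27 + 33 + 44 + 62 = 179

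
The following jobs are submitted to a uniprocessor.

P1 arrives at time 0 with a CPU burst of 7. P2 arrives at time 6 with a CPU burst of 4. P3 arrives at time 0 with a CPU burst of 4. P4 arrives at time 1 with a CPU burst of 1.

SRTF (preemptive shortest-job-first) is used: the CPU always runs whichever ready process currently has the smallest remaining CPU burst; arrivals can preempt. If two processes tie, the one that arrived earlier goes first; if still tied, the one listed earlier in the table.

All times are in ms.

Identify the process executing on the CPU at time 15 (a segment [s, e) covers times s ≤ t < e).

P1

Timeline: | P3 0-1 | P4 1-2 | P3 2-5 | P1 5-6 | P2 6-10 | P1 10-16 |
Completion: P1=16  P2=10  P3=5  P4=2
Turnaround (C−A): P1=16  P2=4  P3=5  P4=1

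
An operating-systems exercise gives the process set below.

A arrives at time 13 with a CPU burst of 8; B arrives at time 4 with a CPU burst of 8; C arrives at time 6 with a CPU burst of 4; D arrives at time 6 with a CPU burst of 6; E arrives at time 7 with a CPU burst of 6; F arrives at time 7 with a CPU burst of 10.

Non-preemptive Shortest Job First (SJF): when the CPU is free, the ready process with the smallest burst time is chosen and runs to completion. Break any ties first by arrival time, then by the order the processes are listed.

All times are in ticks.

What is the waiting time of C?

Schedule: | idle 0-4 | B 4-12 | C 12-16 | D 16-22 | E 22-28 | A 28-36 | F 36-46 |
Completion: A=36  B=12  C=16  D=22  E=28  F=46
Waiting(C) = turnaround − burst = 10 − 4 = 6

6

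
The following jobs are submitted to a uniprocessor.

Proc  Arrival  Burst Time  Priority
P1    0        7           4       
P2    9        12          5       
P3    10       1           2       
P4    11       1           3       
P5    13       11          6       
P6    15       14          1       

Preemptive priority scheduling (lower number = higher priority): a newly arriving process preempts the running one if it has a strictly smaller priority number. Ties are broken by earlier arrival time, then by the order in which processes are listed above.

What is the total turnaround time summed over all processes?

86

Gantt: | P1 0-7 | idle 7-9 | P2 9-10 | P3 10-11 | P4 11-12 | P2 12-15 | P6 15-29 | P2 29-37 | P5 37-48 |
Completion: P1=7  P2=37  P3=11  P4=12  P5=48  P6=29
Turnaround (C−A): P1=7  P2=28  P3=1  P4=1  P5=35  P6=14
Turnaround = completion − arrival: P1=7, P2=28, P3=1, P4=1, P5=35, P6=14
Total turnaround = 7 + 28 + 1 + 1 + 35 + 14 = 86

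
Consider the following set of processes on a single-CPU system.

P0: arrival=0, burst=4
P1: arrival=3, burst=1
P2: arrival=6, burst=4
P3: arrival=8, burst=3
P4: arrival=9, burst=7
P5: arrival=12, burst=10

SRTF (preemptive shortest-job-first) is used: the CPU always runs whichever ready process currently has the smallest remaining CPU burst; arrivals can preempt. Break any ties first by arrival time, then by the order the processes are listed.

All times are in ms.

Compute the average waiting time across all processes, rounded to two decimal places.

Schedule: | P0 0-4 | P1 4-5 | idle 5-6 | P2 6-10 | P3 10-13 | P4 13-20 | P5 20-30 |
Completion: P0=4  P1=5  P2=10  P3=13  P4=20  P5=30
Waiting times: P0=0, P1=1, P2=0, P3=2, P4=4, P5=8
Average waiting = (0+1+0+2+4+8) / 6 = 15/6 = 2.50

2.50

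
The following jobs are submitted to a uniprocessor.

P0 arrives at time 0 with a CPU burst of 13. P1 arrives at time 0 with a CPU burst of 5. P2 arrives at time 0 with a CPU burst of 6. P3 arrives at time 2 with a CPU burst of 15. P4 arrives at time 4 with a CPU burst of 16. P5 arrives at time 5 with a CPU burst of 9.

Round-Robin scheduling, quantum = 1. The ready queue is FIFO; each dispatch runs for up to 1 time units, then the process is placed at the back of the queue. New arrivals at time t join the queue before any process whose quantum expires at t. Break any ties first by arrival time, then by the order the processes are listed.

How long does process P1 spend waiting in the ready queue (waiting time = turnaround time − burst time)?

19

Timeline: | P0 0-1 | P1 1-2 | P2 2-3 | P0 3-4 | P3 4-5 | P1 5-6 | P2 6-7 | P4 7-8 | P0 8-9 | P5 9-10 | P3 10-11 | P1 11-12 | P2 12-13 | P4 13-14 | P0 14-15 | P5 15-16 | P3 16-17 | P1 17-18 | P2 18-19 | P4 19-20 | P0 20-21 | P5 21-22 | P3 22-23 | P1 23-24 | P2 24-25 | P4 25-26 | P0 26-27 | P5 27-28 | P3 28-29 | P2 29-30 | P4 30-31 | P0 31-32 | P5 32-33 | P3 33-34 | P4 34-35 | P0 35-36 | P5 36-37 | P3 37-38 | P4 38-39 | P0 39-40 | P5 40-41 | P3 41-42 | P4 42-43 | P0 43-44 | P5 44-45 | P3 45-46 | P4 46-47 | P0 47-48 | P5 48-49 | P3 49-50 | P4 50-51 | P0 51-52 | P3 52-53 | P4 53-54 | P0 54-55 | P3 55-56 | P4 56-57 | P3 57-58 | P4 58-59 | P3 59-60 | P4 60-61 | P3 61-62 | P4 62-64 |
Completion: P0=55  P1=24  P2=30  P3=62  P4=64  P5=49
Waiting(P1) = turnaround − burst = 24 − 5 = 19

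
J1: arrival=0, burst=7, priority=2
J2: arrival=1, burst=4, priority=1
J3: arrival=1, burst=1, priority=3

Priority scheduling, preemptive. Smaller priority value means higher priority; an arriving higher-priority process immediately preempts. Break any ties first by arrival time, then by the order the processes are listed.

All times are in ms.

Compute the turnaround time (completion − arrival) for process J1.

11

Timeline: | J1 0-1 | J2 1-5 | J1 5-11 | J3 11-12 |
Completion: J1=11  J2=5  J3=12
Turnaround(J1) = completion − arrival = 11 − 0 = 11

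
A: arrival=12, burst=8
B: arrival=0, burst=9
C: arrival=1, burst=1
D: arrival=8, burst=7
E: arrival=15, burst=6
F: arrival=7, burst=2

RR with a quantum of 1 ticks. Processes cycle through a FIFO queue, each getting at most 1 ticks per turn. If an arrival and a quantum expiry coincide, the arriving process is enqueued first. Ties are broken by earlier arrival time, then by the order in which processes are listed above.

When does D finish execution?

Timeline: | B 0-1 | C 1-2 | B 2-7 | F 7-8 | B 8-9 | D 9-10 | F 10-11 | B 11-12 | D 12-13 | A 13-14 | B 14-15 | D 15-16 | A 16-17 | E 17-18 | D 18-19 | A 19-20 | E 20-21 | D 21-22 | A 22-23 | E 23-24 | D 24-25 | A 25-26 | E 26-27 | D 27-28 | A 28-29 | E 29-30 | A 30-31 | E 31-32 | A 32-33 |
Completion: A=33  B=15  C=2  D=28  E=32  F=11

28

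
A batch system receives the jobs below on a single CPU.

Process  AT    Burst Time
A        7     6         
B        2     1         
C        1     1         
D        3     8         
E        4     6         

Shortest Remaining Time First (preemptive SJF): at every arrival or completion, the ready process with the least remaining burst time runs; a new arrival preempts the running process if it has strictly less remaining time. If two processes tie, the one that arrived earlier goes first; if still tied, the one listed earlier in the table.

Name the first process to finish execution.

C

Schedule: | idle 0-1 | C 1-2 | B 2-3 | D 3-4 | E 4-10 | A 10-16 | D 16-23 |
Completion: A=16  B=3  C=2  D=23  E=10
Turnaround (C−A): A=9  B=1  C=1  D=20  E=6
Finish order: C → B → E → A → D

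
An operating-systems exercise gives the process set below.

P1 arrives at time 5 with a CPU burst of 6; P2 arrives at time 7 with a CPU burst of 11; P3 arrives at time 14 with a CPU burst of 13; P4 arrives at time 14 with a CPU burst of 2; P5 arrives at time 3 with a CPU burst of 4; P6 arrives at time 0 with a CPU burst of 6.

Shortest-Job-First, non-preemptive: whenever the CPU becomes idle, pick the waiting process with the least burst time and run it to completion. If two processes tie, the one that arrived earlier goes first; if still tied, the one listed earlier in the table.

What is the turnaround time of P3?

Timeline: | P6 0-6 | P5 6-10 | P1 10-16 | P4 16-18 | P2 18-29 | P3 29-42 |
Completion: P1=16  P2=29  P3=42  P4=18  P5=10  P6=6
Turnaround (C−A): P1=11  P2=22  P3=28  P4=4  P5=7  P6=6
Turnaround(P3) = completion − arrival = 42 − 14 = 28

28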